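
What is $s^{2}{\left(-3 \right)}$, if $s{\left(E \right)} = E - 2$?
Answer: $25$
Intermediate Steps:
$s{\left(E \right)} = -2 + E$ ($s{\left(E \right)} = E - 2 = -2 + E$)
$s^{2}{\left(-3 \right)} = \left(-2 - 3\right)^{2} = \left(-5\right)^{2} = 25$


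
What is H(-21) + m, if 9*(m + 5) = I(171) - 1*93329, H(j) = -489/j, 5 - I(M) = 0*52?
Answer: -217372/21 ≈ -10351.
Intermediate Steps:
I(M) = 5 (I(M) = 5 - 0*52 = 5 - 1*0 = 5 + 0 = 5)
m = -31123/3 (m = -5 + (5 - 1*93329)/9 = -5 + (5 - 93329)/9 = -5 + (1/9)*(-93324) = -5 - 31108/3 = -31123/3 ≈ -10374.)
H(-21) + m = -489/(-21) - 31123/3 = -489*(-1/21) - 31123/3 = 163/7 - 31123/3 = -217372/21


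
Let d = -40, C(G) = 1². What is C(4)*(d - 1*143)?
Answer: -183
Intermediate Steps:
C(G) = 1
C(4)*(d - 1*143) = 1*(-40 - 1*143) = 1*(-40 - 143) = 1*(-183) = -183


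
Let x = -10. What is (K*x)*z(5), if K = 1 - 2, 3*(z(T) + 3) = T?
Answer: -40/3 ≈ -13.333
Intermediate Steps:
z(T) = -3 + T/3
K = -1
(K*x)*z(5) = (-1*(-10))*(-3 + (1/3)*5) = 10*(-3 + 5/3) = 10*(-4/3) = -40/3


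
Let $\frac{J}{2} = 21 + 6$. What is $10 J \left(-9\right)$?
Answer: $-4860$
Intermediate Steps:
$J = 54$ ($J = 2 \left(21 + 6\right) = 2 \cdot 27 = 54$)
$10 J \left(-9\right) = 10 \cdot 54 \left(-9\right) = 540 \left(-9\right) = -4860$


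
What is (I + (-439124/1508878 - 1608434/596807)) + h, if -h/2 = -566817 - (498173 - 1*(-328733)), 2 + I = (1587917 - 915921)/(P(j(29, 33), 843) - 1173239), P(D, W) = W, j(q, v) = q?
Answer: 52550872668561448174903/18852733820162861 ≈ 2.7874e+6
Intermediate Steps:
I = -754197/293099 (I = -2 + (1587917 - 915921)/(843 - 1173239) = -2 + 671996/(-1172396) = -2 + 671996*(-1/1172396) = -2 - 167999/293099 = -754197/293099 ≈ -2.5732)
h = 2787446 (h = -2*(-566817 - (498173 - 1*(-328733))) = -2*(-566817 - (498173 + 328733)) = -2*(-566817 - 1*826906) = -2*(-566817 - 826906) = -2*(-1393723) = 2787446)
(I + (-439124/1508878 - 1608434/596807)) + h = (-754197/293099 + (-439124/1508878 - 1608434/596807)) + 2787446 = (-754197/293099 + (-439124*1/1508878 - 1608434*1/596807)) + 2787446 = (-754197/293099 + (-31366/107777 - 1608434/596807)) + 2787446 = (-754197/293099 - 192071639580/64322068039) + 2787446 = -104807516238068103/18852733820162861 + 2787446 = 52550872668561448174903/18852733820162861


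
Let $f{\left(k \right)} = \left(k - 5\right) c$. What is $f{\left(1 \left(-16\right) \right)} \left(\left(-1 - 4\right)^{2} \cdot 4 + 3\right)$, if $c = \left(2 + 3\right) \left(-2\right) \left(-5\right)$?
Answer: $-108150$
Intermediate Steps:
$c = 50$ ($c = 5 \left(-2\right) \left(-5\right) = \left(-10\right) \left(-5\right) = 50$)
$f{\left(k \right)} = -250 + 50 k$ ($f{\left(k \right)} = \left(k - 5\right) 50 = \left(-5 + k\right) 50 = -250 + 50 k$)
$f{\left(1 \left(-16\right) \right)} \left(\left(-1 - 4\right)^{2} \cdot 4 + 3\right) = \left(-250 + 50 \cdot 1 \left(-16\right)\right) \left(\left(-1 - 4\right)^{2} \cdot 4 + 3\right) = \left(-250 + 50 \left(-16\right)\right) \left(\left(-5\right)^{2} \cdot 4 + 3\right) = \left(-250 - 800\right) \left(25 \cdot 4 + 3\right) = - 1050 \left(100 + 3\right) = \left(-1050\right) 103 = -108150$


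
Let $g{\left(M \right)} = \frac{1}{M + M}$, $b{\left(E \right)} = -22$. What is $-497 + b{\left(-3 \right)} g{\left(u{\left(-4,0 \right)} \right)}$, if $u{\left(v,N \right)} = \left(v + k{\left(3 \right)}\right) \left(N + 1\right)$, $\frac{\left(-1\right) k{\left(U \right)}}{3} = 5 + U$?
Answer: $- \frac{13905}{28} \approx -496.61$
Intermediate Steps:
$k{\left(U \right)} = -15 - 3 U$ ($k{\left(U \right)} = - 3 \left(5 + U\right) = -15 - 3 U$)
$u{\left(v,N \right)} = \left(1 + N\right) \left(-24 + v\right)$ ($u{\left(v,N \right)} = \left(v - 24\right) \left(N + 1\right) = \left(v - 24\right) \left(1 + N\right) = \left(-24 + v\right) \left(1 + N\right) = \left(1 + N\right) \left(-24 + v\right)$)
$g{\left(M \right)} = \frac{1}{2 M}$
$-497 + b{\left(-3 \right)} g{\left(u{\left(-4,0 \right)} \right)} = -497 - 22 \frac{1}{2 \left(-24 - 4 - 0 + 0 \left(-4\right)\right)} = -497 - 22 \frac{1}{2 \left(-24 - 4 + 0 + 0\right)} = -497 - 22 \frac{1}{2 \left(-28\right)} = -497 - 22 \cdot \frac{1}{2} \left(- \frac{1}{28}\right) = -497 - - \frac{11}{28} = -497 + \frac{11}{28} = - \frac{13905}{28}$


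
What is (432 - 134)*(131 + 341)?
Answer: 140656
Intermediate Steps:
(432 - 134)*(131 + 341) = 298*472 = 140656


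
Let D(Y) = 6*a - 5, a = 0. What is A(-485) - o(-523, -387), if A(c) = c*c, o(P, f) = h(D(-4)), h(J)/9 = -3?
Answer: 235252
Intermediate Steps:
D(Y) = -5 (D(Y) = 6*0 - 5 = 0 - 5 = -5)
h(J) = -27 (h(J) = 9*(-3) = -27)
o(P, f) = -27
A(c) = c²
A(-485) - o(-523, -387) = (-485)² - 1*(-27) = 235225 + 27 = 235252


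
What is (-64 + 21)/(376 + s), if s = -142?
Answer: -43/234 ≈ -0.18376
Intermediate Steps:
(-64 + 21)/(376 + s) = (-64 + 21)/(376 - 142) = -43/234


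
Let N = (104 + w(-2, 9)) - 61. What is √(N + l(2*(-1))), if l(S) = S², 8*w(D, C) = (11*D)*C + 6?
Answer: √23 ≈ 4.7958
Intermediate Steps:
w(D, C) = ¾ + 11*C*D/8 (w(D, C) = ((11*D)*C + 6)/8 = (11*C*D + 6)/8 = (6 + 11*C*D)/8 = ¾ + 11*C*D/8)
N = 19 (N = (104 + (¾ + (11/8)*9*(-2))) - 61 = (104 + (¾ - 99/4)) - 61 = (104 - 24) - 61 = 80 - 61 = 19)
√(N + l(2*(-1))) = √(19 + (2*(-1))²) = √(19 + (-2)²) = √(19 + 4) = √23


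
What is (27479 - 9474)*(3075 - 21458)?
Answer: -330985915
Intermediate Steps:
(27479 - 9474)*(3075 - 21458) = 18005*(-18383) = -330985915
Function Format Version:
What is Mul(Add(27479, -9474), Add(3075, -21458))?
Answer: -330985915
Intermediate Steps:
Mul(Add(27479, -9474), Add(3075, -21458)) = Mul(18005, -18383) = -330985915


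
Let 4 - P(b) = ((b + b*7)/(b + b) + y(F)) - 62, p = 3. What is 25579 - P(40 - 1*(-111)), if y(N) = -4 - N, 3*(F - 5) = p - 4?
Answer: 76525/3 ≈ 25508.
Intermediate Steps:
F = 14/3 (F = 5 + (3 - 4)/3 = 5 + (1/3)*(-1) = 5 - 1/3 = 14/3 ≈ 4.6667)
P(b) = 212/3 (P(b) = 4 - (((b + b*7)/(b + b) + (-4 - 1*14/3)) - 62) = 4 - (((b + 7*b)/((2*b)) + (-4 - 14/3)) - 62) = 4 - (((8*b)*(1/(2*b)) - 26/3) - 62) = 4 - ((4 - 26/3) - 62) = 4 - (-14/3 - 62) = 4 - 1*(-200/3) = 4 + 200/3 = 212/3)
25579 - P(40 - 1*(-111)) = 25579 - 1*212/3 = 25579 - 212/3 = 76525/3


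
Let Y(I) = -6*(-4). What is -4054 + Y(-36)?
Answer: -4030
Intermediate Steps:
Y(I) = 24
-4054 + Y(-36) = -4054 + 24 = -4030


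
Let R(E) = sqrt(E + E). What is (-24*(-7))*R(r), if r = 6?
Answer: 336*sqrt(3) ≈ 581.97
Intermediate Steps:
R(E) = sqrt(2)*sqrt(E) (R(E) = sqrt(2*E) = sqrt(2)*sqrt(E))
(-24*(-7))*R(r) = (-24*(-7))*(sqrt(2)*sqrt(6)) = 168*(2*sqrt(3)) = 336*sqrt(3)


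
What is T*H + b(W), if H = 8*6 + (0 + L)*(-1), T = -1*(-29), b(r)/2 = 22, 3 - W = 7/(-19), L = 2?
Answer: 1378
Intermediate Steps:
W = 64/19 (W = 3 - 7/(-19) = 3 - 7*(-1)/19 = 3 - 1*(-7/19) = 3 + 7/19 = 64/19 ≈ 3.3684)
b(r) = 44 (b(r) = 2*22 = 44)
T = 29
H = 46 (H = 8*6 + (0 + 2)*(-1) = 48 + 2*(-1) = 48 - 2 = 46)
T*H + b(W) = 29*46 + 44 = 1334 + 44 = 1378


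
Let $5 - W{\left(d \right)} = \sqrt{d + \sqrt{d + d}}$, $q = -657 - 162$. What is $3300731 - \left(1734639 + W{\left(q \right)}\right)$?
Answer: $1566087 + \sqrt{-819 + 3 i \sqrt{182}} \approx 1.5661 \cdot 10^{6} + 28.627 i$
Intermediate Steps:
$q = -819$ ($q = -657 - 162 = -819$)
$W{\left(d \right)} = 5 - \sqrt{d + \sqrt{2} \sqrt{d}}$ ($W{\left(d \right)} = 5 - \sqrt{d + \sqrt{d + d}} = 5 - \sqrt{d + \sqrt{2 d}} = 5 - \sqrt{d + \sqrt{2} \sqrt{d}}$)
$3300731 - \left(1734639 + W{\left(q \right)}\right) = 3300731 - \left(1734639 + \left(5 - \sqrt{-819 + \sqrt{2} \sqrt{-819}}\right)\right) = 3300731 - \left(1734639 + \left(5 - \sqrt{-819 + \sqrt{2} \cdot 3 i \sqrt{91}}\right)\right) = 3300731 - \left(1734639 + \left(5 - \sqrt{-819 + 3 i \sqrt{182}}\right)\right) = 3300731 - \left(1734644 - \sqrt{-819 + 3 i \sqrt{182}}\right) = 1566087 + \sqrt{-819 + 3 i \sqrt{182}}$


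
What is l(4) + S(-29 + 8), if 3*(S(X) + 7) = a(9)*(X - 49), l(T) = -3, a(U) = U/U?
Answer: -100/3 ≈ -33.333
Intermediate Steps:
a(U) = 1
S(X) = -70/3 + X/3 (S(X) = -7 + (1*(X - 49))/3 = -7 + (1*(-49 + X))/3 = -7 + (-49 + X)/3 = -7 + (-49/3 + X/3) = -70/3 + X/3)
l(4) + S(-29 + 8) = -3 + (-70/3 + (-29 + 8)/3) = -3 + (-70/3 + (⅓)*(-21)) = -3 + (-70/3 - 7) = -3 - 91/3 = -100/3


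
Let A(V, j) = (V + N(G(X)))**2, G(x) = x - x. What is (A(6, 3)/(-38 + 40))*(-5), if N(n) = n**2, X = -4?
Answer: -90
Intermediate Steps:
G(x) = 0
A(V, j) = V**2 (A(V, j) = (V + 0**2)**2 = (V + 0)**2 = V**2)
(A(6, 3)/(-38 + 40))*(-5) = (6**2/(-38 + 40))*(-5) = (36/2)*(-5) = ((1/2)*36)*(-5) = 18*(-5) = -90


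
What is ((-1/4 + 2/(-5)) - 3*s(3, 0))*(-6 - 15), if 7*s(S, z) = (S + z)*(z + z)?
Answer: 273/20 ≈ 13.650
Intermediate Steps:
s(S, z) = 2*z*(S + z)/7 (s(S, z) = ((S + z)*(z + z))/7 = ((S + z)*(2*z))/7 = (2*z*(S + z))/7 = 2*z*(S + z)/7)
((-1/4 + 2/(-5)) - 3*s(3, 0))*(-6 - 15) = ((-1/4 + 2/(-5)) - 6*0*(3 + 0)/7)*(-6 - 15) = ((-1*1/4 + 2*(-1/5)) - 6*0*3/7)*(-21) = ((-1/4 - 2/5) - 3*0)*(-21) = (-13/20 + 0)*(-21) = -13/20*(-21) = 273/20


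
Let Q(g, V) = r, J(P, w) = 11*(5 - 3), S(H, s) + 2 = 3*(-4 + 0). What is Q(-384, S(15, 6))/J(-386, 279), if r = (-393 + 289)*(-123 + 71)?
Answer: 2704/11 ≈ 245.82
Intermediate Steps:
S(H, s) = -14 (S(H, s) = -2 + 3*(-4 + 0) = -2 + 3*(-4) = -2 - 12 = -14)
J(P, w) = 22 (J(P, w) = 11*2 = 22)
r = 5408 (r = -104*(-52) = 5408)
Q(g, V) = 5408
Q(-384, S(15, 6))/J(-386, 279) = 5408/22 = 5408*(1/22) = 2704/11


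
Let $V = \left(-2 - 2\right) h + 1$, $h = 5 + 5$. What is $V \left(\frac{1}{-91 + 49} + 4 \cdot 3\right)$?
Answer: $- \frac{6539}{14} \approx -467.07$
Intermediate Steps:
$h = 10$
$V = -39$ ($V = \left(-2 - 2\right) 10 + 1 = \left(-4\right) 10 + 1 = -40 + 1 = -39$)
$V \left(\frac{1}{-91 + 49} + 4 \cdot 3\right) = - 39 \left(\frac{1}{-91 + 49} + 4 \cdot 3\right) = - 39 \left(\frac{1}{-42} + 12\right) = - 39 \left(- \frac{1}{42} + 12\right) = \left(-39\right) \frac{503}{42} = - \frac{6539}{14}$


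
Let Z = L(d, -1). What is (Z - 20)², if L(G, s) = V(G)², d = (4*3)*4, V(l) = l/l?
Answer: 361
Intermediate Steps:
V(l) = 1
d = 48 (d = 12*4 = 48)
L(G, s) = 1 (L(G, s) = 1² = 1)
Z = 1
(Z - 20)² = (1 - 20)² = (-19)² = 361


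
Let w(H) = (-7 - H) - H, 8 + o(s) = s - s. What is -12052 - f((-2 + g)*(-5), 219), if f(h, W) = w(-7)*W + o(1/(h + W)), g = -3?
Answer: -13577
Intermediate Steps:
o(s) = -8 (o(s) = -8 + (s - s) = -8 + 0 = -8)
w(H) = -7 - 2*H
f(h, W) = -8 + 7*W (f(h, W) = (-7 - 2*(-7))*W - 8 = (-7 + 14)*W - 8 = 7*W - 8 = -8 + 7*W)
-12052 - f((-2 + g)*(-5), 219) = -12052 - (-8 + 7*219) = -12052 - (-8 + 1533) = -12052 - 1*1525 = -12052 - 1525 = -13577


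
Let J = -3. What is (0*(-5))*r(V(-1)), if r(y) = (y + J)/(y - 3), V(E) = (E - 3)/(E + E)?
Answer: 0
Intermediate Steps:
V(E) = (-3 + E)/(2*E) (V(E) = (-3 + E)/((2*E)) = (-3 + E)*(1/(2*E)) = (-3 + E)/(2*E))
r(y) = 1 (r(y) = (y - 3)/(y - 3) = (-3 + y)/(-3 + y) = 1)
(0*(-5))*r(V(-1)) = (0*(-5))*1 = 0*1 = 0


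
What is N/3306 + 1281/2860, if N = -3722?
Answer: -3204967/4727580 ≈ -0.67793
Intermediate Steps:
N/3306 + 1281/2860 = -3722/3306 + 1281/2860 = -3722*1/3306 + 1281*(1/2860) = -1861/1653 + 1281/2860 = -3204967/4727580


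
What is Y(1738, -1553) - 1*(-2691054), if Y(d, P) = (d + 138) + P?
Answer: 2691377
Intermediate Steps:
Y(d, P) = 138 + P + d (Y(d, P) = (138 + d) + P = 138 + P + d)
Y(1738, -1553) - 1*(-2691054) = (138 - 1553 + 1738) - 1*(-2691054) = 323 + 2691054 = 2691377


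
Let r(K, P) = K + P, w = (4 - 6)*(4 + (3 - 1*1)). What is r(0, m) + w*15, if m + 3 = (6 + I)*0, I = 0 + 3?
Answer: -183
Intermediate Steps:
I = 3
w = -12 (w = -2*(4 + (3 - 1)) = -2*(4 + 2) = -2*6 = -12)
m = -3 (m = -3 + (6 + 3)*0 = -3 + 9*0 = -3 + 0 = -3)
r(0, m) + w*15 = (0 - 3) - 12*15 = -3 - 180 = -183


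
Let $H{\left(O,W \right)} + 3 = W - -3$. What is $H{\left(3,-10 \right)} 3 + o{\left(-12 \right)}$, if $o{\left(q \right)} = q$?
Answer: $-42$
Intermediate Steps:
$H{\left(O,W \right)} = W$ ($H{\left(O,W \right)} = -3 + \left(W - -3\right) = -3 + \left(W + 3\right) = -3 + \left(3 + W\right) = W$)
$H{\left(3,-10 \right)} 3 + o{\left(-12 \right)} = \left(-10\right) 3 - 12 = -30 - 12 = -42$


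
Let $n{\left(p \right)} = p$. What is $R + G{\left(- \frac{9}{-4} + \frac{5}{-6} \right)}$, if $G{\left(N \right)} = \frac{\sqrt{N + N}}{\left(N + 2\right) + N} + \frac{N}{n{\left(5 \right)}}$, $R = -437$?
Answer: $- \frac{26203}{60} + \frac{\sqrt{102}}{29} \approx -436.37$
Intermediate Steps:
$G{\left(N \right)} = \frac{N}{5} + \frac{\sqrt{2} \sqrt{N}}{2 + 2 N}$ ($G{\left(N \right)} = \frac{\sqrt{N + N}}{\left(N + 2\right) + N} + \frac{N}{5} = \frac{\sqrt{2 N}}{\left(2 + N\right) + N} + N \frac{1}{5} = \frac{\sqrt{2} \sqrt{N}}{2 + 2 N} + \frac{N}{5} = \frac{N}{5} + \frac{\sqrt{2} \sqrt{N}}{2 + 2 N}$)
$R + G{\left(- \frac{9}{-4} + \frac{5}{-6} \right)} = -437 + \frac{\frac{- \frac{9}{-4} + \frac{5}{-6}}{5} + \frac{\left(- \frac{9}{-4} + \frac{5}{-6}\right)^{2}}{5} + \frac{\sqrt{2} \sqrt{- \frac{9}{-4} + \frac{5}{-6}}}{2}}{1 + \left(- \frac{9}{-4} + \frac{5}{-6}\right)} = -437 + \frac{\frac{\left(-9\right) \left(- \frac{1}{4}\right) + 5 \left(- \frac{1}{6}\right)}{5} + \frac{\left(\left(-9\right) \left(- \frac{1}{4}\right) + 5 \left(- \frac{1}{6}\right)\right)^{2}}{5} + \frac{\sqrt{2} \sqrt{\left(-9\right) \left(- \frac{1}{4}\right) + 5 \left(- \frac{1}{6}\right)}}{2}}{1 + \left(\left(-9\right) \left(- \frac{1}{4}\right) + 5 \left(- \frac{1}{6}\right)\right)} = -437 + \frac{\frac{\frac{9}{4} - \frac{5}{6}}{5} + \frac{\left(\frac{9}{4} - \frac{5}{6}\right)^{2}}{5} + \frac{\sqrt{2} \sqrt{\frac{9}{4} - \frac{5}{6}}}{2}}{1 + \left(\frac{9}{4} - \frac{5}{6}\right)} = -437 + \frac{\frac{1}{5} \cdot \frac{17}{12} + \frac{\left(\frac{17}{12}\right)^{2}}{5} + \frac{\sqrt{2} \sqrt{\frac{17}{12}}}{2}}{1 + \frac{17}{12}} = -437 + \frac{\frac{17}{60} + \frac{1}{5} \cdot \frac{289}{144} + \frac{\sqrt{2} \frac{\sqrt{51}}{6}}{2}}{\frac{29}{12}} = -437 + \frac{12 \left(\frac{17}{60} + \frac{289}{720} + \frac{\sqrt{102}}{12}\right)}{29} = -437 + \frac{12 \left(\frac{493}{720} + \frac{\sqrt{102}}{12}\right)}{29} = -437 + \left(\frac{17}{60} + \frac{\sqrt{102}}{29}\right) = - \frac{26203}{60} + \frac{\sqrt{102}}{29}$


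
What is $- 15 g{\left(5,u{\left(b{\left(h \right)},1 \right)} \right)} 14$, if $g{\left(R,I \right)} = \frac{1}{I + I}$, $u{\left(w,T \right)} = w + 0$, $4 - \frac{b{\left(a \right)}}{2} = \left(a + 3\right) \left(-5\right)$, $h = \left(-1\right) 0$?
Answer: $- \frac{105}{38} \approx -2.7632$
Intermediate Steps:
$h = 0$
$b{\left(a \right)} = 38 + 10 a$ ($b{\left(a \right)} = 8 - 2 \left(a + 3\right) \left(-5\right) = 8 - 2 \left(3 + a\right) \left(-5\right) = 8 - 2 \left(-15 - 5 a\right) = 8 + \left(30 + 10 a\right) = 38 + 10 a$)
$u{\left(w,T \right)} = w$
$g{\left(R,I \right)} = \frac{1}{2 I}$
$- 15 g{\left(5,u{\left(b{\left(h \right)},1 \right)} \right)} 14 = - 15 \frac{1}{2 \left(38 + 10 \cdot 0\right)} 14 = - 15 \frac{1}{2 \left(38 + 0\right)} 14 = - 15 \frac{1}{2 \cdot 38} \cdot 14 = - 15 \cdot \frac{1}{2} \cdot \frac{1}{38} \cdot 14 = \left(-15\right) \frac{1}{76} \cdot 14 = \left(- \frac{15}{76}\right) 14 = - \frac{105}{38}$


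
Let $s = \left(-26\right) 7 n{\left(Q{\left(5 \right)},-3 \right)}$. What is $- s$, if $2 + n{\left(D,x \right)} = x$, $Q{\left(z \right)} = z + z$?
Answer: $-910$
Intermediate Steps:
$Q{\left(z \right)} = 2 z$
$n{\left(D,x \right)} = -2 + x$
$s = 910$ ($s = \left(-26\right) 7 \left(-2 - 3\right) = \left(-182\right) \left(-5\right) = 910$)
$- s = \left(-1\right) 910 = -910$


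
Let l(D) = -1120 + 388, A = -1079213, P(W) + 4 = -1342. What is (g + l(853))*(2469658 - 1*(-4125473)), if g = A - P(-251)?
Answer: -7113501701469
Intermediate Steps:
P(W) = -1346 (P(W) = -4 - 1342 = -1346)
l(D) = -732
g = -1077867 (g = -1079213 - 1*(-1346) = -1079213 + 1346 = -1077867)
(g + l(853))*(2469658 - 1*(-4125473)) = (-1077867 - 732)*(2469658 - 1*(-4125473)) = -1078599*(2469658 + 4125473) = -1078599*6595131 = -7113501701469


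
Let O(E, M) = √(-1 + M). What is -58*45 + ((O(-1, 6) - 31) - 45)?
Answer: -2686 + √5 ≈ -2683.8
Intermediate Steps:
-58*45 + ((O(-1, 6) - 31) - 45) = -58*45 + ((√(-1 + 6) - 31) - 45) = -2610 + ((√5 - 31) - 45) = -2610 + ((-31 + √5) - 45) = -2610 + (-76 + √5) = -2686 + √5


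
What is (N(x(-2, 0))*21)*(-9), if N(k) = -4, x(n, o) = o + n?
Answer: 756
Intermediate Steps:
x(n, o) = n + o
(N(x(-2, 0))*21)*(-9) = -4*21*(-9) = -84*(-9) = 756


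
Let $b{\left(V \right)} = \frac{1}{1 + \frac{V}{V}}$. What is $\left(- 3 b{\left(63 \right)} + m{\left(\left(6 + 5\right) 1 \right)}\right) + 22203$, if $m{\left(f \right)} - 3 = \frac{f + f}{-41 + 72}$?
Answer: $\frac{1376723}{62} \approx 22205.0$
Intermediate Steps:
$b{\left(V \right)} = \frac{1}{2}$ ($b{\left(V \right)} = \frac{1}{1 + 1} = \frac{1}{2}$)
$m{\left(f \right)} = 3 + \frac{2 f}{31}$ ($m{\left(f \right)} = 3 + \frac{f + f}{-41 + 72} = 3 + \frac{2 f}{31}$)
$\left(- 3 b{\left(63 \right)} + m{\left(\left(6 + 5\right) 1 \right)}\right) + 22203 = \left(\left(-3\right) \frac{1}{2} + \left(3 + \frac{2 \left(6 + 5\right) 1}{31}\right)\right) + 22203 = \left(- \frac{3}{2} + \left(3 + \frac{2 \cdot 11 \cdot 1}{31}\right)\right) + 22203 = \left(- \frac{3}{2} + \left(3 + \frac{2}{31} \cdot 11\right)\right) + 22203 = \left(- \frac{3}{2} + \left(3 + \frac{22}{31}\right)\right) + 22203 = \left(- \frac{3}{2} + \frac{115}{31}\right) + 22203 = \frac{137}{62} + 22203 = \frac{1376723}{62}$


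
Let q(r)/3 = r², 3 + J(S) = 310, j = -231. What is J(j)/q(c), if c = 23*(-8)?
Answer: 307/101568 ≈ 0.0030226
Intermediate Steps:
J(S) = 307 (J(S) = -3 + 310 = 307)
c = -184
q(r) = 3*r²
J(j)/q(c) = 307/((3*(-184)²)) = 307/((3*33856)) = 307/101568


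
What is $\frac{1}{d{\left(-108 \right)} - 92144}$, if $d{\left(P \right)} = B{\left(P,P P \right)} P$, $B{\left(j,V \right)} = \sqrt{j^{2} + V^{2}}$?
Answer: $\frac{5759}{98657490944} - \frac{729 \sqrt{11665}}{98657490944} \approx -7.3969 \cdot 10^{-7}$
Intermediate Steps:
$B{\left(j,V \right)} = \sqrt{V^{2} + j^{2}}$
$d{\left(P \right)} = P \sqrt{P^{2} + P^{4}}$ ($d{\left(P \right)} = \sqrt{\left(P P\right)^{2} + P^{2}} P = \sqrt{\left(P^{2}\right)^{2} + P^{2}} P = \sqrt{P^{4} + P^{2}} P = \sqrt{P^{2} + P^{4}} P = P \sqrt{P^{2} + P^{4}}$)
$\frac{1}{d{\left(-108 \right)} - 92144} = \frac{1}{- 108 \sqrt{\left(-108\right)^{2} + \left(-108\right)^{4}} - 92144} = \frac{1}{- 108 \sqrt{11664 + 136048896} - 92144} = \frac{1}{- 108 \sqrt{136060560} - 92144} = \frac{1}{- 108 \cdot 108 \sqrt{11665} - 92144} = \frac{1}{- 11664 \sqrt{11665} - 92144} = \frac{1}{-92144 - 11664 \sqrt{11665}}$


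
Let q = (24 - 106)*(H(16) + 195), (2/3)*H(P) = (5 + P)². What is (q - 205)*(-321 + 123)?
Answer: 13946724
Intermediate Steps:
H(P) = 3*(5 + P)²/2
q = -70233 (q = (24 - 106)*(3*(5 + 16)²/2 + 195) = -82*((3/2)*21² + 195) = -82*((3/2)*441 + 195) = -82*(1323/2 + 195) = -82*1713/2 = -70233)
(q - 205)*(-321 + 123) = (-70233 - 205)*(-321 + 123) = -70438*(-198) = 13946724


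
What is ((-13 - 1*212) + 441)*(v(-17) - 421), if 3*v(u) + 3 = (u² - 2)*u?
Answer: -442440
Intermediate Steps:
v(u) = -1 + u*(-2 + u²)/3 (v(u) = -1 + ((u² - 2)*u)/3 = -1 + ((-2 + u²)*u)/3 = -1 + (u*(-2 + u²))/3 = -1 + u*(-2 + u²)/3)
((-13 - 1*212) + 441)*(v(-17) - 421) = ((-13 - 1*212) + 441)*((-1 - ⅔*(-17) + (⅓)*(-17)³) - 421) = ((-13 - 212) + 441)*((-1 + 34/3 + (⅓)*(-4913)) - 421) = (-225 + 441)*((-1 + 34/3 - 4913/3) - 421) = 216*(-4882/3 - 421) = 216*(-6145/3) = -442440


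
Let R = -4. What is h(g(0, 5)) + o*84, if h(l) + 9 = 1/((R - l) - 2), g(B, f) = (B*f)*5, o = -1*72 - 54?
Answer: -63559/6 ≈ -10593.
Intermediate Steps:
o = -126 (o = -72 - 54 = -126)
g(B, f) = 5*B*f
h(l) = -9 + 1/(-6 - l) (h(l) = -9 + 1/((-4 - l) - 2) = -9 + 1/(-6 - l))
h(g(0, 5)) + o*84 = (-55 - 45*0*5)/(6 + 5*0*5) - 126*84 = (-55 - 9*0)/(6 + 0) - 10584 = (-55 + 0)/6 - 10584 = (⅙)*(-55) - 10584 = -55/6 - 10584 = -63559/6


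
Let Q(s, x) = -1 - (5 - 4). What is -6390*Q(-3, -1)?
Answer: 12780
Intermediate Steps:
Q(s, x) = -2 (Q(s, x) = -1 - 1*1 = -1 - 1 = -2)
-6390*Q(-3, -1) = -6390*(-2) = 12780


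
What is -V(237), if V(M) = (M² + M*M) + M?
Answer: -112575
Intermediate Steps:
V(M) = M + 2*M² (V(M) = (M² + M²) + M = 2*M² + M = M + 2*M²)
-V(237) = -237*(1 + 2*237) = -237*(1 + 474) = -237*475 = -1*112575 = -112575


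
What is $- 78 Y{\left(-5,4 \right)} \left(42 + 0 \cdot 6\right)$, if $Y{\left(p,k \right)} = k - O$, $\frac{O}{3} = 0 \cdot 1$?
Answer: $-13104$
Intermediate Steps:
$O = 0$ ($O = 3 \cdot 0 \cdot 1 = 3 \cdot 0 = 0$)
$Y{\left(p,k \right)} = k$ ($Y{\left(p,k \right)} = k - 0 = k + 0 = k$)
$- 78 Y{\left(-5,4 \right)} \left(42 + 0 \cdot 6\right) = \left(-78\right) 4 \left(42 + 0 \cdot 6\right) = - 312 \left(42 + 0\right) = \left(-312\right) 42 = -13104$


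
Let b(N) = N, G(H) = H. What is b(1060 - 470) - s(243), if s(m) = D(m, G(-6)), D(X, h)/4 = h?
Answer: 614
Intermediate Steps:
D(X, h) = 4*h
s(m) = -24 (s(m) = 4*(-6) = -24)
b(1060 - 470) - s(243) = (1060 - 470) - 1*(-24) = 590 + 24 = 614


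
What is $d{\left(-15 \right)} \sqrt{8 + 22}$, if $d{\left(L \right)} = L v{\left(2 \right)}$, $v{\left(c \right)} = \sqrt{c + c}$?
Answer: $- 30 \sqrt{30} \approx -164.32$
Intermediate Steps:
$v{\left(c \right)} = \sqrt{2} \sqrt{c}$ ($v{\left(c \right)} = \sqrt{2 c} = \sqrt{2} \sqrt{c}$)
$d{\left(L \right)} = 2 L$ ($d{\left(L \right)} = L \sqrt{2} \sqrt{2} = L 2 = 2 L$)
$d{\left(-15 \right)} \sqrt{8 + 22} = 2 \left(-15\right) \sqrt{8 + 22} = - 30 \sqrt{30}$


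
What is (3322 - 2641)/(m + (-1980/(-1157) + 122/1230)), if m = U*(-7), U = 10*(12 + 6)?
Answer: -484568955/895271023 ≈ -0.54125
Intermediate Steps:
U = 180 (U = 10*18 = 180)
m = -1260 (m = 180*(-7) = -1260)
(3322 - 2641)/(m + (-1980/(-1157) + 122/1230)) = (3322 - 2641)/(-1260 + (-1980/(-1157) + 122/1230)) = 681/(-1260 + (-1980*(-1/1157) + 122*(1/1230))) = 681/(-1260 + (1980/1157 + 61/615)) = 681/(-1260 + 1288277/711555) = 681/(-895271023/711555) = 681*(-711555/895271023) = -484568955/895271023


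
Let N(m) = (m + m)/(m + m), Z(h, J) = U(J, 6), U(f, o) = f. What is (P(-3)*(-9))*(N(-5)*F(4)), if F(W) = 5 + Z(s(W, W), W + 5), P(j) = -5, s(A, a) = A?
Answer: 630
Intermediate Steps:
Z(h, J) = J
N(m) = 1 (N(m) = (2*m)/((2*m)) = (2*m)*(1/(2*m)) = 1)
F(W) = 10 + W (F(W) = 5 + (W + 5) = 5 + (5 + W) = 10 + W)
(P(-3)*(-9))*(N(-5)*F(4)) = (-5*(-9))*(1*(10 + 4)) = 45*(1*14) = 45*14 = 630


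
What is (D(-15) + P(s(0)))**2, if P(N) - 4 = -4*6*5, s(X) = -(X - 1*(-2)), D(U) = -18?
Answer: 17956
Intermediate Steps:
s(X) = -2 - X (s(X) = -(X + 2) = -(2 + X) = -2 - X)
P(N) = -116 (P(N) = 4 - 4*6*5 = 4 - 24*5 = 4 - 120 = -116)
(D(-15) + P(s(0)))**2 = (-18 - 116)**2 = (-134)**2 = 17956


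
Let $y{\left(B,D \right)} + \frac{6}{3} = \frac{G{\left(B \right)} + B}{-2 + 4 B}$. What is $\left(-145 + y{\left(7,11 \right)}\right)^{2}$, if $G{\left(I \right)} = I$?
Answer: $\frac{3625216}{169} \approx 21451.0$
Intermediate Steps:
$y{\left(B,D \right)} = -2 + \frac{2 B}{-2 + 4 B}$ ($y{\left(B,D \right)} = -2 + \frac{B + B}{-2 + 4 B} = -2 + \frac{2 B}{-2 + 4 B}$)
$\left(-145 + y{\left(7,11 \right)}\right)^{2} = \left(-145 + \frac{2 - 21}{-1 + 2 \cdot 7}\right)^{2} = \left(-145 + \frac{2 - 21}{-1 + 14}\right)^{2} = \left(-145 + \frac{1}{13} \left(-19\right)\right)^{2} = \left(-145 - \frac{19}{13}\right)^{2} = \left(- \frac{1904}{13}\right)^{2} = \frac{3625216}{169}$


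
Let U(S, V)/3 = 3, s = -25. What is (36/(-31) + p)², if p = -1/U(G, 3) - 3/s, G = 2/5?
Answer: 64609444/48650625 ≈ 1.3280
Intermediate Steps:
G = ⅖ (G = 2*(⅕) = ⅖ ≈ 0.40000)
U(S, V) = 9 (U(S, V) = 3*3 = 9)
p = 2/225 (p = -1/9 - 3/(-25) = -1*⅑ - 3*(-1/25) = -⅑ + 3/25 = 2/225 ≈ 0.0088889)
(36/(-31) + p)² = (36/(-31) + 2/225)² = (36*(-1/31) + 2/225)² = (-36/31 + 2/225)² = (-8038/6975)² = 64609444/48650625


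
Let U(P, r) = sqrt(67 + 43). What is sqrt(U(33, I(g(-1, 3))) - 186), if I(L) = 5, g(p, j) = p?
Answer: sqrt(-186 + sqrt(110)) ≈ 13.248*I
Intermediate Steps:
U(P, r) = sqrt(110)
sqrt(U(33, I(g(-1, 3))) - 186) = sqrt(sqrt(110) - 186) = sqrt(-186 + sqrt(110))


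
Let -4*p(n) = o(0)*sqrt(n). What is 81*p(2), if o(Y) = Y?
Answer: 0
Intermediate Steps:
p(n) = 0 (p(n) = -0*sqrt(n) = -1/4*0 = 0)
81*p(2) = 81*0 = 0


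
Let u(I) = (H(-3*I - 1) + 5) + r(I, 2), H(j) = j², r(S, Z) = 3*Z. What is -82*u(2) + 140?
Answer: -4780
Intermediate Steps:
u(I) = 11 + (-1 - 3*I)² (u(I) = ((-3*I - 1)² + 5) + 3*2 = ((-1 - 3*I)² + 5) + 6 = (5 + (-1 - 3*I)²) + 6 = 11 + (-1 - 3*I)²)
-82*u(2) + 140 = -82*(11 + (1 + 3*2)²) + 140 = -82*(11 + (1 + 6)²) + 140 = -82*(11 + 7²) + 140 = -82*(11 + 49) + 140 = -82*60 + 140 = -4920 + 140 = -4780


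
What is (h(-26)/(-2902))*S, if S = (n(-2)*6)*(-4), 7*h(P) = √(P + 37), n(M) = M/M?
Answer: 12*√11/10157 ≈ 0.0039184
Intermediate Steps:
n(M) = 1
h(P) = √(37 + P)/7 (h(P) = √(P + 37)/7 = √(37 + P)/7)
S = -24 (S = (1*6)*(-4) = 6*(-4) = -24)
(h(-26)/(-2902))*S = ((√(37 - 26)/7)/(-2902))*(-24) = ((√11/7)*(-1/2902))*(-24) = -√11/20314*(-24) = 12*√11/10157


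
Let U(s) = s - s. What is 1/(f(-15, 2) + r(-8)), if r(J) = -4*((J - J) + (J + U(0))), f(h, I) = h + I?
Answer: 1/19 ≈ 0.052632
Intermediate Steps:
U(s) = 0
f(h, I) = I + h
r(J) = -4*J (r(J) = -4*((J - J) + (J + 0)) = -4*(0 + J) = -4*J)
1/(f(-15, 2) + r(-8)) = 1/((2 - 15) - 4*(-8)) = 1/(-13 + 32) = 1/19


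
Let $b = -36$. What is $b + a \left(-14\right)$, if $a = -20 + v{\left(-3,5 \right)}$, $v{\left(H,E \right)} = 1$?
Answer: $230$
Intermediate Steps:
$a = -19$ ($a = -20 + 1 = -19$)
$b + a \left(-14\right) = -36 - -266 = -36 + 266 = 230$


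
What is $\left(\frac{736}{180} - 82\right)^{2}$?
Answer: $\frac{12292036}{2025} \approx 6070.1$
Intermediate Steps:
$\left(\frac{736}{180} - 82\right)^{2} = \left(736 \cdot \frac{1}{180} - 82\right)^{2} = \left(\frac{184}{45} - 82\right)^{2} = \left(- \frac{3506}{45}\right)^{2} = \frac{12292036}{2025}$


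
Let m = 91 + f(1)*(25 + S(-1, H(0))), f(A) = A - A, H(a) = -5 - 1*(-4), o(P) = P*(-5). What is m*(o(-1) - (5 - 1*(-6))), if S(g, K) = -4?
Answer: -546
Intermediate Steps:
o(P) = -5*P
H(a) = -1 (H(a) = -5 + 4 = -1)
f(A) = 0
m = 91 (m = 91 + 0*(25 - 4) = 91 + 0*21 = 91 + 0 = 91)
m*(o(-1) - (5 - 1*(-6))) = 91*(-5*(-1) - (5 - 1*(-6))) = 91*(5 - (5 + 6)) = 91*(5 - 1*11) = 91*(5 - 11) = 91*(-6) = -546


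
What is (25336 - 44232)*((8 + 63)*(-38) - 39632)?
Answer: 799867680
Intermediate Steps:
(25336 - 44232)*((8 + 63)*(-38) - 39632) = -18896*(71*(-38) - 39632) = -18896*(-2698 - 39632) = -18896*(-42330) = 799867680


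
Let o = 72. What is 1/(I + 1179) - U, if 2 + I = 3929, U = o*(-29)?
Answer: 10661329/5106 ≈ 2088.0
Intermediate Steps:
U = -2088 (U = 72*(-29) = -2088)
I = 3927 (I = -2 + 3929 = 3927)
1/(I + 1179) - U = 1/(3927 + 1179) - 1*(-2088) = 1/5106 + 2088 = 10661329/5106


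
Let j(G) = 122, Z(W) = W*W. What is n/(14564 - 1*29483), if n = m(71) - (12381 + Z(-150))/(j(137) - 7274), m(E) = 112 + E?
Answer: -447899/35566896 ≈ -0.012593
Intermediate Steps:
Z(W) = W²
n = 447899/2384 (n = (112 + 71) - (12381 + (-150)²)/(122 - 7274) = 183 - (12381 + 22500)/(-7152) = 183 - 34881*(-1)/7152 = 183 - 1*(-11627/2384) = 183 + 11627/2384 = 447899/2384 ≈ 187.88)
n/(14564 - 1*29483) = 447899/(2384*(14564 - 1*29483)) = 447899/(2384*(14564 - 29483)) = (447899/2384)/(-14919) = (447899/2384)*(-1/14919) = -447899/35566896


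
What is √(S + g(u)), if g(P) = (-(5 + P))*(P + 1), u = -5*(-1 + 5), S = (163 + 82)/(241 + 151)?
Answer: 5*I*√182/4 ≈ 16.863*I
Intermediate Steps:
S = 5/8 (S = 245/392 = 245*(1/392) = 5/8 ≈ 0.62500)
u = -20 (u = -5*4 = -20)
g(P) = (1 + P)*(-5 - P) (g(P) = (-5 - P)*(1 + P) = (1 + P)*(-5 - P))
√(S + g(u)) = √(5/8 + (-5 - 1*(-20)² - 6*(-20))) = √(5/8 + (-5 - 1*400 + 120)) = √(5/8 + (-5 - 400 + 120)) = √(5/8 - 285) = √(-2275/8) = 5*I*√182/4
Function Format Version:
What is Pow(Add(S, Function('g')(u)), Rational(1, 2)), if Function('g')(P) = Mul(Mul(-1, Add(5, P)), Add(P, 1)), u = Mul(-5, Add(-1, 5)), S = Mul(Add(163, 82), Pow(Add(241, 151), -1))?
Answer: Mul(Rational(5, 4), I, Pow(182, Rational(1, 2))) ≈ Mul(16.863, I)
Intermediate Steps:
S = Rational(5, 8) (S = Mul(245, Pow(392, -1)) = Mul(245, Rational(1, 392)) = Rational(5, 8) ≈ 0.62500)
u = -20 (u = Mul(-5, 4) = -20)
Function('g')(P) = Mul(Add(1, P), Add(-5, Mul(-1, P))) (Function('g')(P) = Mul(Add(-5, Mul(-1, P)), Add(1, P)) = Mul(Add(1, P), Add(-5, Mul(-1, P))))
Pow(Add(S, Function('g')(u)), Rational(1, 2)) = Pow(Add(Rational(5, 8), Add(-5, Mul(-1, Pow(-20, 2)), Mul(-6, -20))), Rational(1, 2)) = Pow(Add(Rational(5, 8), Add(-5, Mul(-1, 400), 120)), Rational(1, 2)) = Pow(Add(Rational(5, 8), Add(-5, -400, 120)), Rational(1, 2)) = Pow(Add(Rational(5, 8), -285), Rational(1, 2)) = Pow(Rational(-2275, 8), Rational(1, 2)) = Mul(Rational(5, 4), I, Pow(182, Rational(1, 2)))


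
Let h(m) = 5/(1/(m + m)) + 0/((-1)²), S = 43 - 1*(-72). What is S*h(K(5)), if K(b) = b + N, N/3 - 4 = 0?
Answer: 19550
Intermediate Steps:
N = 12 (N = 12 + 3*0 = 12 + 0 = 12)
K(b) = 12 + b (K(b) = b + 12 = 12 + b)
S = 115 (S = 43 + 72 = 115)
h(m) = 10*m (h(m) = 5/(1/(2*m)) + 0/1 = 5/((1/(2*m))) + 0*1 = 5*(2*m) + 0 = 10*m + 0 = 10*m)
S*h(K(5)) = 115*(10*(12 + 5)) = 115*(10*17) = 115*170 = 19550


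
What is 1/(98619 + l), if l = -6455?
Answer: 1/92164 ≈ 1.0850e-5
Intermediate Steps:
1/(98619 + l) = 1/(98619 - 6455) = 1/92164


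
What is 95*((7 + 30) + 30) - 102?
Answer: 6263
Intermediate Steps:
95*((7 + 30) + 30) - 102 = 95*(37 + 30) - 102 = 95*67 - 102 = 6365 - 102 = 6263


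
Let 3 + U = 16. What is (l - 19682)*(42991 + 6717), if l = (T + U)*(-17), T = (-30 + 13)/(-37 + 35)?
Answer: -996521130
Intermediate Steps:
T = 17/2 (T = -17/(-2) = -17*(-½) = 17/2 ≈ 8.5000)
U = 13 (U = -3 + 16 = 13)
l = -731/2 (l = (17/2 + 13)*(-17) = (43/2)*(-17) = -731/2 ≈ -365.50)
(l - 19682)*(42991 + 6717) = (-731/2 - 19682)*(42991 + 6717) = -40095/2*49708 = -996521130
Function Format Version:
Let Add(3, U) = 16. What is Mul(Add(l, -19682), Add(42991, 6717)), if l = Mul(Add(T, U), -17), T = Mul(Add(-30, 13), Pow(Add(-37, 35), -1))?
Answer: -996521130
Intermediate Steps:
T = Rational(17, 2) (T = Mul(-17, Pow(-2, -1)) = Mul(-17, Rational(-1, 2)) = Rational(17, 2) ≈ 8.5000)
U = 13 (U = Add(-3, 16) = 13)
l = Rational(-731, 2) (l = Mul(Add(Rational(17, 2), 13), -17) = Mul(Rational(43, 2), -17) = Rational(-731, 2) ≈ -365.50)
Mul(Add(l, -19682), Add(42991, 6717)) = Mul(Add(Rational(-731, 2), -19682), Add(42991, 6717)) = Mul(Rational(-40095, 2), 49708) = -996521130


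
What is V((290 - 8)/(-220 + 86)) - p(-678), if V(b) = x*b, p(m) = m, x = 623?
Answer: -42417/67 ≈ -633.09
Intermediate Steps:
V(b) = 623*b
V((290 - 8)/(-220 + 86)) - p(-678) = 623*((290 - 8)/(-220 + 86)) - 1*(-678) = 623*(282/(-134)) + 678 = 623*(282*(-1/134)) + 678 = 623*(-141/67) + 678 = -87843/67 + 678 = -42417/67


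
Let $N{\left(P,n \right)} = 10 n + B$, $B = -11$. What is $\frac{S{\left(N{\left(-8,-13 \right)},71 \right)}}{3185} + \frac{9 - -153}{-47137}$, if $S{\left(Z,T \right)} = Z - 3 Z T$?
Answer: $\frac{1408503234}{150131345} \approx 9.3818$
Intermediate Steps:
$N{\left(P,n \right)} = -11 + 10 n$ ($N{\left(P,n \right)} = 10 n - 11 = -11 + 10 n$)
$S{\left(Z,T \right)} = Z - 3 T Z$
$\frac{S{\left(N{\left(-8,-13 \right)},71 \right)}}{3185} + \frac{9 - -153}{-47137} = \frac{\left(-11 + 10 \left(-13\right)\right) \left(1 - 213\right)}{3185} + \frac{9 - -153}{-47137} = \left(-11 - 130\right) \left(1 - 213\right) \frac{1}{3185} + \left(9 + 153\right) \left(- \frac{1}{47137}\right) = \left(-141\right) \left(-212\right) \frac{1}{3185} + 162 \left(- \frac{1}{47137}\right) = 29892 \cdot \frac{1}{3185} - \frac{162}{47137} = \frac{29892}{3185} - \frac{162}{47137} = \frac{1408503234}{150131345}$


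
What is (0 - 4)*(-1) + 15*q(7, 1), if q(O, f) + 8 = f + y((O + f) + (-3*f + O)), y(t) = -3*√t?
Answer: -101 - 90*√3 ≈ -256.88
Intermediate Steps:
q(O, f) = -8 + f - 3*√(-2*f + 2*O) (q(O, f) = -8 + (f - 3*√((O + f) + (-3*f + O))) = -8 + (f - 3*√((O + f) + (O - 3*f))) = -8 + (f - 3*√(-2*f + 2*O)) = -8 + f - 3*√(-2*f + 2*O))
(0 - 4)*(-1) + 15*q(7, 1) = (0 - 4)*(-1) + 15*(-8 + 1 - 3*√(-2*1 + 2*7)) = -4*(-1) + 15*(-8 + 1 - 3*√(-2 + 14)) = 4 + 15*(-8 + 1 - 6*√3) = 4 + 15*(-7 - 6*√3) = 4 + (-105 - 90*√3) = -101 - 90*√3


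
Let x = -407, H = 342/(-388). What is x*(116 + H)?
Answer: -9089531/194 ≈ -46853.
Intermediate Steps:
H = -171/194 (H = 342*(-1/388) = -171/194 ≈ -0.88144)
x*(116 + H) = -407*(116 - 171/194) = -407*22333/194 = -9089531/194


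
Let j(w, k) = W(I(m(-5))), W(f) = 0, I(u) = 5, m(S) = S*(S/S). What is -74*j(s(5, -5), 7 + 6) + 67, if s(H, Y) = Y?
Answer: 67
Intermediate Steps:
m(S) = S (m(S) = S*1 = S)
j(w, k) = 0
-74*j(s(5, -5), 7 + 6) + 67 = -74*0 + 67 = 0 + 67 = 67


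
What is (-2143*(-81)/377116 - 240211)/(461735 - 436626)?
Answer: -90587237893/9469005644 ≈ -9.5667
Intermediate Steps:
(-2143*(-81)/377116 - 240211)/(461735 - 436626) = (173583*(1/377116) - 240211)/25109 = (173583/377116 - 240211)*(1/25109) = -90587237893/377116*1/25109 = -90587237893/9469005644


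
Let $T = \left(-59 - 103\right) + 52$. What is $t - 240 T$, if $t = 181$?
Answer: $26581$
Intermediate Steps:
$T = -110$ ($T = -162 + 52 = -110$)
$t - 240 T = 181 - -26400 = 181 + 26400 = 26581$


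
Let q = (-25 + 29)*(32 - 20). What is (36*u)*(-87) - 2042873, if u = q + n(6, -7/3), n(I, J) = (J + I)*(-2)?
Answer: -2170241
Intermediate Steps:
n(I, J) = -2*I - 2*J (n(I, J) = (I + J)*(-2) = -2*I - 2*J)
q = 48 (q = 4*12 = 48)
u = 122/3 (u = 48 + (-2*6 - (-14)/3) = 48 + (-12 - (-14)/3) = 48 + (-12 - 2*(-7/3)) = 48 + (-12 + 14/3) = 48 - 22/3 = 122/3 ≈ 40.667)
(36*u)*(-87) - 2042873 = (36*(122/3))*(-87) - 2042873 = 1464*(-87) - 2042873 = -127368 - 2042873 = -2170241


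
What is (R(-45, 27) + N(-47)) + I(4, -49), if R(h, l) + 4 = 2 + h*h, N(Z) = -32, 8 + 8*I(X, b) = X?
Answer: 3981/2 ≈ 1990.5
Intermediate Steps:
I(X, b) = -1 + X/8
R(h, l) = -2 + h² (R(h, l) = -4 + (2 + h*h) = -4 + (2 + h²) = -2 + h²)
(R(-45, 27) + N(-47)) + I(4, -49) = ((-2 + (-45)²) - 32) + (-1 + (⅛)*4) = ((-2 + 2025) - 32) + (-1 + ½) = (2023 - 32) - ½ = 1991 - ½ = 3981/2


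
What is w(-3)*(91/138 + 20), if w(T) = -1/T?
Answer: 2851/414 ≈ 6.8865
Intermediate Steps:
w(-3)*(91/138 + 20) = (-1/(-3))*(91/138 + 20) = (-1*(-1/3))*(91*(1/138) + 20) = (91/138 + 20)/3 = (1/3)*(2851/138) = 2851/414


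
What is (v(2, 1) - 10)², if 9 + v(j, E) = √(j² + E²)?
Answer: (19 - √5)² ≈ 281.03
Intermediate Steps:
v(j, E) = -9 + √(E² + j²) (v(j, E) = -9 + √(j² + E²) = -9 + √(E² + j²))
(v(2, 1) - 10)² = ((-9 + √(1² + 2²)) - 10)² = ((-9 + √(1 + 4)) - 10)² = ((-9 + √5) - 10)² = (-19 + √5)²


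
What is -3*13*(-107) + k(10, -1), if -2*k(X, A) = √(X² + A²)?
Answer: 4173 - √101/2 ≈ 4168.0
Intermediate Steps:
k(X, A) = -√(A² + X²)/2 (k(X, A) = -√(X² + A²)/2 = -√(A² + X²)/2)
-3*13*(-107) + k(10, -1) = -3*13*(-107) - √((-1)² + 10²)/2 = -39*(-107) - √(1 + 100)/2 = 4173 - √101/2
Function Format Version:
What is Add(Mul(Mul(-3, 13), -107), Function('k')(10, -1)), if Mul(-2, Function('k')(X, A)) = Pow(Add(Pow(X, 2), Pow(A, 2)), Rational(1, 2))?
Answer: Add(4173, Mul(Rational(-1, 2), Pow(101, Rational(1, 2)))) ≈ 4168.0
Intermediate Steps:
Function('k')(X, A) = Mul(Rational(-1, 2), Pow(Add(Pow(A, 2), Pow(X, 2)), Rational(1, 2))) (Function('k')(X, A) = Mul(Rational(-1, 2), Pow(Add(Pow(X, 2), Pow(A, 2)), Rational(1, 2))) = Mul(Rational(-1, 2), Pow(Add(Pow(A, 2), Pow(X, 2)), Rational(1, 2))))
Add(Mul(Mul(-3, 13), -107), Function('k')(10, -1)) = Add(Mul(Mul(-3, 13), -107), Mul(Rational(-1, 2), Pow(Add(Pow(-1, 2), Pow(10, 2)), Rational(1, 2)))) = Add(Mul(-39, -107), Mul(Rational(-1, 2), Pow(Add(1, 100), Rational(1, 2)))) = Add(4173, Mul(Rational(-1, 2), Pow(101, Rational(1, 2))))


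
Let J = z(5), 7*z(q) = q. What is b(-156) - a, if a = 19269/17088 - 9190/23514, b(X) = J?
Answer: -10555277/468775104 ≈ -0.022517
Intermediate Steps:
z(q) = q/7
J = 5/7 (J = (⅐)*5 = 5/7 ≈ 0.71429)
b(X) = 5/7
a = 49342091/66967872 (a = 19269*(1/17088) - 9190*1/23514 = 6423/5696 - 4595/11757 = 49342091/66967872 ≈ 0.73680)
b(-156) - a = 5/7 - 1*49342091/66967872 = 5/7 - 49342091/66967872 = -10555277/468775104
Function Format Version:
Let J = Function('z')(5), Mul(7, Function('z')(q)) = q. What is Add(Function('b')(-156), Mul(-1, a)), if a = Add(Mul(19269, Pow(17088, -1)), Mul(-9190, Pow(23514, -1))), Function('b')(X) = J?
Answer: Rational(-10555277, 468775104) ≈ -0.022517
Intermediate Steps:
Function('z')(q) = Mul(Rational(1, 7), q)
J = Rational(5, 7) (J = Mul(Rational(1, 7), 5) = Rational(5, 7) ≈ 0.71429)
Function('b')(X) = Rational(5, 7)
a = Rational(49342091, 66967872) (a = Add(Mul(19269, Rational(1, 17088)), Mul(-9190, Rational(1, 23514))) = Add(Rational(6423, 5696), Rational(-4595, 11757)) = Rational(49342091, 66967872) ≈ 0.73680)
Add(Function('b')(-156), Mul(-1, a)) = Add(Rational(5, 7), Mul(-1, Rational(49342091, 66967872))) = Add(Rational(5, 7), Rational(-49342091, 66967872)) = Rational(-10555277, 468775104)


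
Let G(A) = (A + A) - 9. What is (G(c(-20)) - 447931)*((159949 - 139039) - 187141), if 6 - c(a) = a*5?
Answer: 74426273168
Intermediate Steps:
c(a) = 6 - 5*a (c(a) = 6 - a*5 = 6 - 5*a)
G(A) = -9 + 2*A (G(A) = 2*A - 9 = -9 + 2*A)
(G(c(-20)) - 447931)*((159949 - 139039) - 187141) = ((-9 + 2*(6 - 5*(-20))) - 447931)*((159949 - 139039) - 187141) = ((-9 + 2*(6 + 100)) - 447931)*(20910 - 187141) = ((-9 + 2*106) - 447931)*(-166231) = ((-9 + 212) - 447931)*(-166231) = (203 - 447931)*(-166231) = -447728*(-166231) = 74426273168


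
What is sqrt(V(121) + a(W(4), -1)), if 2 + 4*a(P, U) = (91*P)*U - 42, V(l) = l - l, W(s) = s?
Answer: I*sqrt(102) ≈ 10.1*I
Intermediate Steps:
V(l) = 0
a(P, U) = -11 + 91*P*U/4 (a(P, U) = -1/2 + ((91*P)*U - 42)/4 = -1/2 + (91*P*U - 42)/4 = -1/2 + (-42 + 91*P*U)/4 = -1/2 + (-21/2 + 91*P*U/4) = -11 + 91*P*U/4)
sqrt(V(121) + a(W(4), -1)) = sqrt(0 + (-11 + (91/4)*4*(-1))) = sqrt(0 + (-11 - 91)) = sqrt(0 - 102) = sqrt(-102) = I*sqrt(102)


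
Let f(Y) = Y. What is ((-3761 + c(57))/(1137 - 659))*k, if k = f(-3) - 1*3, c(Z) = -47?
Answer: 11424/239 ≈ 47.799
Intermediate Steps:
k = -6 (k = -3 - 1*3 = -3 - 3 = -6)
((-3761 + c(57))/(1137 - 659))*k = ((-3761 - 47)/(1137 - 659))*(-6) = -3808/478*(-6) = -3808*1/478*(-6) = -1904/239*(-6) = 11424/239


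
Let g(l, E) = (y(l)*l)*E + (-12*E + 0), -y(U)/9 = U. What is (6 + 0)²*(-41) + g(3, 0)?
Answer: -1476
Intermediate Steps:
y(U) = -9*U
g(l, E) = -12*E - 9*E*l² (g(l, E) = ((-9*l)*l)*E + (-12*E + 0) = (-9*l²)*E - 12*E = -9*E*l² - 12*E = -12*E - 9*E*l²)
(6 + 0)²*(-41) + g(3, 0) = (6 + 0)²*(-41) + 3*0*(-4 - 3*3²) = 6²*(-41) + 3*0*(-4 - 3*9) = 36*(-41) + 3*0*(-4 - 27) = -1476 + 3*0*(-31) = -1476 + 0 = -1476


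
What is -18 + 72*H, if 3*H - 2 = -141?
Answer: -3354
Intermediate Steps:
H = -139/3 (H = 2/3 + (1/3)*(-141) = 2/3 - 47 = -139/3 ≈ -46.333)
-18 + 72*H = -18 + 72*(-139/3) = -18 - 3336 = -3354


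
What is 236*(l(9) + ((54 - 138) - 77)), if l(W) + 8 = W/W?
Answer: -39648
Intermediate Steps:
l(W) = -7 (l(W) = -8 + W/W = -8 + 1 = -7)
236*(l(9) + ((54 - 138) - 77)) = 236*(-7 + ((54 - 138) - 77)) = 236*(-7 + (-84 - 77)) = 236*(-7 - 161) = 236*(-168) = -39648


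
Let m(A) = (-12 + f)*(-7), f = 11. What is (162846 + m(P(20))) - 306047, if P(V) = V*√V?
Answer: -143194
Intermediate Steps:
P(V) = V^(3/2)
m(A) = 7 (m(A) = (-12 + 11)*(-7) = -1*(-7) = 7)
(162846 + m(P(20))) - 306047 = (162846 + 7) - 306047 = 162853 - 306047 = -143194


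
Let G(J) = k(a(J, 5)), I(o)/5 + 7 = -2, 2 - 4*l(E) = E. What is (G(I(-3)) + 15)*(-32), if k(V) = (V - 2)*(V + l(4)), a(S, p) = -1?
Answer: -624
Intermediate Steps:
l(E) = ½ - E/4
k(V) = (-2 + V)*(-½ + V) (k(V) = (V - 2)*(V + (½ - ¼*4)) = (-2 + V)*(V + (½ - 1)) = (-2 + V)*(V - ½) = (-2 + V)*(-½ + V))
I(o) = -45 (I(o) = -35 + 5*(-2) = -35 - 10 = -45)
G(J) = 9/2 (G(J) = 1 + (-1)² - 5/2*(-1) = 1 + 1 + 5/2 = 9/2)
(G(I(-3)) + 15)*(-32) = (9/2 + 15)*(-32) = (39/2)*(-32) = -624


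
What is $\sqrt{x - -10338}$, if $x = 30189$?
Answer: $3 \sqrt{4503} \approx 201.31$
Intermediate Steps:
$\sqrt{x - -10338} = \sqrt{30189 - -10338} = \sqrt{30189 + \left(-265 + 10603\right)} = \sqrt{30189 + 10338} = \sqrt{40527} = 3 \sqrt{4503}$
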